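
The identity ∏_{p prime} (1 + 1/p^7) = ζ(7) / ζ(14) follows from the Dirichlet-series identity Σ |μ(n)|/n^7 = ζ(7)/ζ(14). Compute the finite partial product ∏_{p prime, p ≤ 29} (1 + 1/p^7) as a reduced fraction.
∏ = 1658744036118718418963507162415104573095141861758633096704/1645110150228546948958650084059359035220017760620475653125

The primes p ≤ 29 are [2, 3, 5, 7, 11, 13, 17, 19, 23, 29]. For each, (1 + 1/p^7) = (p^7 + 1)/p^7. Multiplying these fractions over p ∈ [2, 3, 5, 7, 11, 13, 17, 19, 23, 29] gives 1658744036118718418963507162415104573095141861758633096704/1645110150228546948958650084059359035220017760620475653125. (In the limit P → ∞ this tends to ζ(7)/ζ(14).)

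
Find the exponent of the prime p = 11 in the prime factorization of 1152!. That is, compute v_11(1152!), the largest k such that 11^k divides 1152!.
v_11(1152!) = 113

Legendre's formula: v_p(n!) = Σ_{k ≥ 1} ⌊n / p^k⌋. For p = 11, n = 1152, the terms are:
  ⌊1152/11^1⌋ = ⌊1152/11⌋ = 104
  ⌊1152/11^2⌋ = ⌊1152/121⌋ = 9
(the next term ⌊1152/11^3⌋ = 0, terminating the sum). Summing: v_11(1152!) = 104 + 9 = 113.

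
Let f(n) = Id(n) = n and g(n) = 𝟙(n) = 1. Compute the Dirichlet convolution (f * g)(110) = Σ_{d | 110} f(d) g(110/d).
(Id * 𝟙)(110) = 216

Divisors of 110: [1, 2, 5, 10, 11, 22, 55, 110]. For each d | 110:
  d = 1: Id(1) · 𝟙(110/1) = 1 · 1 = 1
  d = 2: Id(2) · 𝟙(110/2) = 2 · 1 = 2
  d = 5: Id(5) · 𝟙(110/5) = 5 · 1 = 5
  d = 10: Id(10) · 𝟙(110/10) = 10 · 1 = 10
  d = 11: Id(11) · 𝟙(110/11) = 11 · 1 = 11
  d = 22: Id(22) · 𝟙(110/22) = 22 · 1 = 22
  d = 55: Id(55) · 𝟙(110/55) = 55 · 1 = 55
  d = 110: Id(110) · 𝟙(110/110) = 110 · 1 = 110
Summing: (Id * 𝟙)(110) = 1 + 2 + 5 + 10 + 11 + 22 + 55 + 110 = 216.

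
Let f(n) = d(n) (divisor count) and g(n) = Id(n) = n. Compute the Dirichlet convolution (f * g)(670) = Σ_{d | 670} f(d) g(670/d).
(d * Id)(670) = 1932

Divisors of 670: [1, 2, 5, 10, 67, 134, 335, 670]. For each d | 670:
  d = 1: d(1) · Id(670/1) = 1 · 670 = 670
  d = 2: d(2) · Id(670/2) = 2 · 335 = 670
  d = 5: d(5) · Id(670/5) = 2 · 134 = 268
  d = 10: d(10) · Id(670/10) = 4 · 67 = 268
  d = 67: d(67) · Id(670/67) = 2 · 10 = 20
  d = 134: d(134) · Id(670/134) = 4 · 5 = 20
  d = 335: d(335) · Id(670/335) = 4 · 2 = 8
  d = 670: d(670) · Id(670/670) = 8 · 1 = 8
Summing: (d * Id)(670) = 670 + 670 + 268 + 268 + 20 + 20 + 8 + 8 = 1932.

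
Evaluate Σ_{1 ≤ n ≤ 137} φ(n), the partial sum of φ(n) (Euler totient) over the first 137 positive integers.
Σ_{n ≤ 137} φ(n) = 5770

Compute φ(n) for each 1 ≤ n ≤ 137: φ(1) = 1, φ(2) = 1, φ(3) = 2, φ(4) = 2, φ(5) = 4, φ(6) = 2, φ(7) = 6, φ(8) = 4, φ(9) = 6, φ(10) = 4, φ(11) = 10, φ(12) = 4, φ(13) = 12, φ(14) = 6, φ(15) = 8, φ(16) = 8, φ(17) = 16, φ(18) = 6, φ(19) = 18, φ(20) = 8, φ(21) = 12, φ(22) = 10, φ(23) = 22, φ(24) = 8, φ(25) = 20, φ(26) = 12, φ(27) = 18, φ(28) = 12, φ(29) = 28, φ(30) = 8, φ(31) = 30, φ(32) = 16, φ(33) = 20, φ(34) = 16, φ(35) = 24, φ(36) = 12, φ(37) = 36, φ(38) = 18, φ(39) = 24, φ(40) = 16, φ(41) = 40, φ(42) = 12, φ(43) = 42, φ(44) = 20, φ(45) = 24, φ(46) = 22, φ(47) = 46, φ(48) = 16, φ(49) = 42, φ(50) = 20, φ(51) = 32, φ(52) = 24, φ(53) = 52, φ(54) = 18, φ(55) = 40, φ(56) = 24, φ(57) = 36, φ(58) = 28, φ(59) = 58, φ(60) = 16, φ(61) = 60, φ(62) = 30, φ(63) = 36, φ(64) = 32, φ(65) = 48, φ(66) = 20, φ(67) = 66, φ(68) = 32, φ(69) = 44, φ(70) = 24, φ(71) = 70, φ(72) = 24, φ(73) = 72, φ(74) = 36, φ(75) = 40, φ(76) = 36, φ(77) = 60, φ(78) = 24, φ(79) = 78, φ(80) = 32, φ(81) = 54, φ(82) = 40, φ(83) = 82, φ(84) = 24, φ(85) = 64, φ(86) = 42, φ(87) = 56, φ(88) = 40, φ(89) = 88, φ(90) = 24, φ(91) = 72, φ(92) = 44, φ(93) = 60, φ(94) = 46, φ(95) = 72, φ(96) = 32, φ(97) = 96, φ(98) = 42, φ(99) = 60, φ(100) = 40, φ(101) = 100, φ(102) = 32, φ(103) = 102, φ(104) = 48, φ(105) = 48, φ(106) = 52, φ(107) = 106, φ(108) = 36, φ(109) = 108, φ(110) = 40, φ(111) = 72, φ(112) = 48, φ(113) = 112, φ(114) = 36, φ(115) = 88, φ(116) = 56, φ(117) = 72, φ(118) = 58, φ(119) = 96, φ(120) = 32, φ(121) = 110, φ(122) = 60, φ(123) = 80, φ(124) = 60, φ(125) = 100, φ(126) = 36, φ(127) = 126, φ(128) = 64, φ(129) = 84, φ(130) = 48, φ(131) = 130, φ(132) = 40, φ(133) = 108, φ(134) = 66, φ(135) = 72, φ(136) = 64, φ(137) = 136. Summing all 137 values: 5770. (Average order: Σ_{n ≤ x} φ(n) ~ (3/π²) x². For x = 137, (3/π²)·137² ≈ 5705.09.)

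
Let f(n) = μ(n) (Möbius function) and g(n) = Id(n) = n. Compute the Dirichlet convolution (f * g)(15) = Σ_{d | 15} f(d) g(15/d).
(μ * Id)(15) = 8

Divisors of 15: [1, 3, 5, 15]. For each d | 15:
  d = 1: μ(1) · Id(15/1) = 1 · 15 = 15
  d = 3: μ(3) · Id(15/3) = -1 · 5 = -5
  d = 5: μ(5) · Id(15/5) = -1 · 3 = -3
  d = 15: μ(15) · Id(15/15) = 1 · 1 = 1
Summing: (μ * Id)(15) = 15 + -5 + -3 + 1 = 8.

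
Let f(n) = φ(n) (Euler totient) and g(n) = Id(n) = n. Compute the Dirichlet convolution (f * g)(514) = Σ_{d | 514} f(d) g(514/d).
(φ * Id)(514) = 1539

Divisors of 514: [1, 2, 257, 514]. For each d | 514:
  d = 1: φ(1) · Id(514/1) = 1 · 514 = 514
  d = 2: φ(2) · Id(514/2) = 1 · 257 = 257
  d = 257: φ(257) · Id(514/257) = 256 · 2 = 512
  d = 514: φ(514) · Id(514/514) = 256 · 1 = 256
Summing: (φ * Id)(514) = 514 + 257 + 512 + 256 = 1539.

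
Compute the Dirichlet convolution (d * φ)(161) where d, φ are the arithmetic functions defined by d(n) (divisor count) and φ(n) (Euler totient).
(d * φ)(161) = 192

Divisors of 161: [1, 7, 23, 161]. For each d | 161:
  d = 1: d(1) · φ(161/1) = 1 · 132 = 132
  d = 7: d(7) · φ(161/7) = 2 · 22 = 44
  d = 23: d(23) · φ(161/23) = 2 · 6 = 12
  d = 161: d(161) · φ(161/161) = 4 · 1 = 4
Summing: (d * φ)(161) = 132 + 44 + 12 + 4 = 192.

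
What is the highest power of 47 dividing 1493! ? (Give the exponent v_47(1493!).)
v_47(1493!) = 31

Legendre's formula: v_p(n!) = Σ_{k ≥ 1} ⌊n / p^k⌋. For p = 47, n = 1493, the terms are:
  ⌊1493/47^1⌋ = ⌊1493/47⌋ = 31
(the next term ⌊1493/47^2⌋ = 0, terminating the sum). Summing: v_47(1493!) = 31 = 31.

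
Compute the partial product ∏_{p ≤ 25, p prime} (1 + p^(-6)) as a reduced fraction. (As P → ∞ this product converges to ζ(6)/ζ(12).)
∏ = 1528148900144746288585670319214284020/1502467574555591484127420211226932553

The primes p ≤ 25 are [2, 3, 5, 7, 11, 13, 17, 19, 23]. For each, (1 + 1/p^6) = (p^6 + 1)/p^6. Multiplying these fractions over p ∈ [2, 3, 5, 7, 11, 13, 17, 19, 23] gives 1528148900144746288585670319214284020/1502467574555591484127420211226932553. (In the limit P → ∞ this tends to ζ(6)/ζ(12).)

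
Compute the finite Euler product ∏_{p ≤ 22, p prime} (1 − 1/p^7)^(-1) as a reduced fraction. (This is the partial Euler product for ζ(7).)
∏ = 155826023762586560111512988551201501037015625/154535761885293084095586902270463356349603488

The primes p ≤ 22 are [2, 3, 5, 7, 11, 13, 17, 19]. For each prime, (1 − 1/p^7)^(-1) = p^7 / (p^7 − 1). The product is (1 − 1/2^7)^(-1), (1 − 1/3^7)^(-1), (1 − 1/5^7)^(-1), (1 − 1/7^7)^(-1), (1 − 1/11^7)^(-1), (1 − 1/13^7)^(-1), (1 − 1/17^7)^(-1), (1 − 1/19^7)^(-1) = ∏ p^7 / (p^7 − 1) = 155826023762586560111512988551201501037015625/154535761885293084095586902270463356349603488.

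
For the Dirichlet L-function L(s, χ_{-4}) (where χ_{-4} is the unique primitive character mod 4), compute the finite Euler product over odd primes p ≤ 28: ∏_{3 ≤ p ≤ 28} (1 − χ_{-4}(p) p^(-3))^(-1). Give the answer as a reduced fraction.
∏ = 177358697820836675/183046656872153088

The odd primes p ≤ 28 are [3, 5, 7, 11, 13, 17, 19, 23]. For each, χ(p) = 1 if p ≡ 1 mod 4, χ(p) = −1 if p ≡ 3 mod 4. Taking (1 − χ(p)/p^3)^(-1) = p^3/(p^3 − χ(p)): (1 − (-1)/3^3)^(-1) · (1 − (1)/5^3)^(-1) · (1 − (-1)/7^3)^(-1) · (1 − (-1)/11^3)^(-1) · (1 − (1)/13^3)^(-1) · (1 − (1)/17^3)^(-1) · (1 − (-1)/19^3)^(-1) · (1 − (-1)/23^3)^(-1) = 177358697820836675/183046656872153088.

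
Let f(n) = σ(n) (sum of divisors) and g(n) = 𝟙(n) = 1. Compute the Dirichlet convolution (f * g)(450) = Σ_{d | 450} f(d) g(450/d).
(σ * 𝟙)(450) = 2736

Divisors of 450: [1, 2, 3, 5, 6, 9, 10, 15, 18, 25, 30, 45, 50, 75, 90, 150, 225, 450]. For each d | 450:
  d = 1: σ(1) · 𝟙(450/1) = 1 · 1 = 1
  d = 2: σ(2) · 𝟙(450/2) = 3 · 1 = 3
  d = 3: σ(3) · 𝟙(450/3) = 4 · 1 = 4
  d = 5: σ(5) · 𝟙(450/5) = 6 · 1 = 6
  d = 6: σ(6) · 𝟙(450/6) = 12 · 1 = 12
  d = 9: σ(9) · 𝟙(450/9) = 13 · 1 = 13
  d = 10: σ(10) · 𝟙(450/10) = 18 · 1 = 18
  d = 15: σ(15) · 𝟙(450/15) = 24 · 1 = 24
  d = 18: σ(18) · 𝟙(450/18) = 39 · 1 = 39
  d = 25: σ(25) · 𝟙(450/25) = 31 · 1 = 31
  d = 30: σ(30) · 𝟙(450/30) = 72 · 1 = 72
  d = 45: σ(45) · 𝟙(450/45) = 78 · 1 = 78
  d = 50: σ(50) · 𝟙(450/50) = 93 · 1 = 93
  d = 75: σ(75) · 𝟙(450/75) = 124 · 1 = 124
  d = 90: σ(90) · 𝟙(450/90) = 234 · 1 = 234
  d = 150: σ(150) · 𝟙(450/150) = 372 · 1 = 372
  d = 225: σ(225) · 𝟙(450/225) = 403 · 1 = 403
  d = 450: σ(450) · 𝟙(450/450) = 1209 · 1 = 1209
Summing: (σ * 𝟙)(450) = 1 + 3 + 4 + 6 + 12 + 13 + 18 + 24 + 39 + 31 + 72 + 78 + 93 + 124 + 234 + 372 + 403 + 1209 = 2736.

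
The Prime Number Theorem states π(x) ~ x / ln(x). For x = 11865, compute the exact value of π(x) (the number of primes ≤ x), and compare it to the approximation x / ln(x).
π(11865) = 1422;  x/ln(x) ≈ 1264.74;  relative error ≈ 11.06%.

Directly count primes up to 11865: π(11865) = 1422. The PNT approximation gives 11865/ln(11865) ≈ 11865/9.38135 ≈ 1264.74. Relative error (π(x) − x/ln(x)) / π(x) ≈ 11.06%; the approximation is known to undercount slightly (Li(x) is a better estimate).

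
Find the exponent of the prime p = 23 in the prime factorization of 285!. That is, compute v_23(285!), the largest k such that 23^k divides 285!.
v_23(285!) = 12

Legendre's formula: v_p(n!) = Σ_{k ≥ 1} ⌊n / p^k⌋. For p = 23, n = 285, the terms are:
  ⌊285/23^1⌋ = ⌊285/23⌋ = 12
(the next term ⌊285/23^2⌋ = 0, terminating the sum). Summing: v_23(285!) = 12 = 12.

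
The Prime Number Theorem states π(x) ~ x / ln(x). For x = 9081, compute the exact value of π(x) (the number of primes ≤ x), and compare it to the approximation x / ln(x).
π(9081) = 1127;  x/ln(x) ≈ 996.39;  relative error ≈ 11.59%.

Directly count primes up to 9081: π(9081) = 1127. The PNT approximation gives 9081/ln(9081) ≈ 9081/9.11394 ≈ 996.39. Relative error (π(x) − x/ln(x)) / π(x) ≈ 11.59%; the approximation is known to undercount slightly (Li(x) is a better estimate).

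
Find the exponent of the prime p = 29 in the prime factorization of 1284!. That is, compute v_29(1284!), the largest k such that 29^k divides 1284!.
v_29(1284!) = 45

Legendre's formula: v_p(n!) = Σ_{k ≥ 1} ⌊n / p^k⌋. For p = 29, n = 1284, the terms are:
  ⌊1284/29^1⌋ = ⌊1284/29⌋ = 44
  ⌊1284/29^2⌋ = ⌊1284/841⌋ = 1
(the next term ⌊1284/29^3⌋ = 0, terminating the sum). Summing: v_29(1284!) = 44 + 1 = 45.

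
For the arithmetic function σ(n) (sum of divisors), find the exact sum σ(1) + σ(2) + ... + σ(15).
Σ_{n ≤ 15} σ(n) = 189

Compute σ(n) for each 1 ≤ n ≤ 15: σ(1) = 1, σ(2) = 3, σ(3) = 4, σ(4) = 7, σ(5) = 6, σ(6) = 12, σ(7) = 8, σ(8) = 15, σ(9) = 13, σ(10) = 18, σ(11) = 12, σ(12) = 28, σ(13) = 14, σ(14) = 24, σ(15) = 24. Summing all 15 values: 189. (Average order: Σ_{n ≤ x} σ(n) ~ (π²/12) x². For x = 15, (π²/12)·15² ≈ 185.06.)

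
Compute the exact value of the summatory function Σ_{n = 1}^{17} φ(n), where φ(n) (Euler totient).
Σ_{n ≤ 17} φ(n) = 96

Compute φ(n) for each 1 ≤ n ≤ 17: φ(1) = 1, φ(2) = 1, φ(3) = 2, φ(4) = 2, φ(5) = 4, φ(6) = 2, φ(7) = 6, φ(8) = 4, φ(9) = 6, φ(10) = 4, φ(11) = 10, φ(12) = 4, φ(13) = 12, φ(14) = 6, φ(15) = 8, φ(16) = 8, φ(17) = 16. Summing all 17 values: 96. (Average order: Σ_{n ≤ x} φ(n) ~ (3/π²) x². For x = 17, (3/π²)·17² ≈ 87.85.)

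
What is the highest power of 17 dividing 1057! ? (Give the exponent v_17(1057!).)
v_17(1057!) = 65

Legendre's formula: v_p(n!) = Σ_{k ≥ 1} ⌊n / p^k⌋. For p = 17, n = 1057, the terms are:
  ⌊1057/17^1⌋ = ⌊1057/17⌋ = 62
  ⌊1057/17^2⌋ = ⌊1057/289⌋ = 3
(the next term ⌊1057/17^3⌋ = 0, terminating the sum). Summing: v_17(1057!) = 62 + 3 = 65.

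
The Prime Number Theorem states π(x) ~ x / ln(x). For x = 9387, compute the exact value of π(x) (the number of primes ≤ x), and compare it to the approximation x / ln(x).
π(9387) = 1160;  x/ln(x) ≈ 1026.23;  relative error ≈ 11.53%.

Directly count primes up to 9387: π(9387) = 1160. The PNT approximation gives 9387/ln(9387) ≈ 9387/9.14708 ≈ 1026.23. Relative error (π(x) − x/ln(x)) / π(x) ≈ 11.53%; the approximation is known to undercount slightly (Li(x) is a better estimate).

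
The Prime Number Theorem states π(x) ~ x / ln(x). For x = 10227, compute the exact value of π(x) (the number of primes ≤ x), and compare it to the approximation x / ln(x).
π(10227) = 1254;  x/ln(x) ≈ 1107.68;  relative error ≈ 11.67%.

Directly count primes up to 10227: π(10227) = 1254. The PNT approximation gives 10227/ln(10227) ≈ 10227/9.23279 ≈ 1107.68. Relative error (π(x) − x/ln(x)) / π(x) ≈ 11.67%; the approximation is known to undercount slightly (Li(x) is a better estimate).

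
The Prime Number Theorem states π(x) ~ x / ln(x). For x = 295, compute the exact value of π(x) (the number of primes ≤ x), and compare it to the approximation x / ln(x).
π(295) = 62;  x/ln(x) ≈ 51.87;  relative error ≈ 16.33%.

Directly count primes up to 295: π(295) = 62. The PNT approximation gives 295/ln(295) ≈ 295/5.68698 ≈ 51.87. Relative error (π(x) − x/ln(x)) / π(x) ≈ 16.33%; the approximation is known to undercount slightly (Li(x) is a better estimate).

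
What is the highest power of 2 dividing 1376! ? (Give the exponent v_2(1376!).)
v_2(1376!) = 1372

Legendre's formula: v_p(n!) = Σ_{k ≥ 1} ⌊n / p^k⌋. For p = 2, n = 1376, the terms are:
  ⌊1376/2^1⌋ = ⌊1376/2⌋ = 688
  ⌊1376/2^2⌋ = ⌊1376/4⌋ = 344
  ⌊1376/2^3⌋ = ⌊1376/8⌋ = 172
  ⌊1376/2^4⌋ = ⌊1376/16⌋ = 86
  ⌊1376/2^5⌋ = ⌊1376/32⌋ = 43
  ⌊1376/2^6⌋ = ⌊1376/64⌋ = 21
  ⌊1376/2^7⌋ = ⌊1376/128⌋ = 10
  ⌊1376/2^8⌋ = ⌊1376/256⌋ = 5
  ⌊1376/2^9⌋ = ⌊1376/512⌋ = 2
  ⌊1376/2^10⌋ = ⌊1376/1024⌋ = 1
(the next term ⌊1376/2^11⌋ = 0, terminating the sum). Summing: v_2(1376!) = 688 + 344 + 172 + 86 + 43 + 21 + 10 + 5 + 2 + 1 = 1372.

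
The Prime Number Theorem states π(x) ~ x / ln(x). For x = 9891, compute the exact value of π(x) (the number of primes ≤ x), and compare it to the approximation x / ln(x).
π(9891) = 1220;  x/ln(x) ≈ 1075.18;  relative error ≈ 11.87%.

Directly count primes up to 9891: π(9891) = 1220. The PNT approximation gives 9891/ln(9891) ≈ 9891/9.19938 ≈ 1075.18. Relative error (π(x) − x/ln(x)) / π(x) ≈ 11.87%; the approximation is known to undercount slightly (Li(x) is a better estimate).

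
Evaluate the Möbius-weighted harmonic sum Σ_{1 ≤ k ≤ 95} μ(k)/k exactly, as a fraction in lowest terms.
Σ μ(k)/k = 164165993590198279544427554326659/3961456982724258461775089600226385

Values of μ(k) for 1 ≤ k ≤ 95: μ(1) = 1, μ(2) = -1, μ(3) = -1, μ(5) = -1, μ(6) = 1, μ(7) = -1, μ(10) = 1, μ(11) = -1, μ(13) = -1, μ(14) = 1, μ(15) = 1, μ(17) = -1, μ(19) = -1, μ(21) = 1, μ(22) = 1, μ(23) = -1, μ(26) = 1, μ(29) = -1, μ(30) = -1, μ(31) = -1, μ(33) = 1, μ(34) = 1, μ(35) = 1, μ(37) = -1, μ(38) = 1, μ(39) = 1, μ(41) = -1, μ(42) = -1, μ(43) = -1, μ(46) = 1, μ(47) = -1, μ(51) = 1, μ(53) = -1, μ(55) = 1, μ(57) = 1, μ(58) = 1, μ(59) = -1, μ(61) = -1, μ(62) = 1, μ(65) = 1, μ(66) = -1, μ(67) = -1, μ(69) = 1, μ(70) = -1, μ(71) = -1, μ(73) = -1, μ(74) = 1, μ(77) = 1, μ(78) = -1, μ(79) = -1, μ(82) = 1, μ(83) = -1, μ(85) = 1, μ(86) = 1, μ(87) = 1, μ(89) = -1, μ(91) = 1, μ(93) = 1, μ(94) = 1, μ(95) = 1, with μ = 0 on non-squarefree integers. Summing μ(k)/k for k where μ(k) ≠ 0 gives 164165993590198279544427554326659/3961456982724258461775089600226385 ≈ 0.0414. (PNT ⟺ this sum → 0 as n → ∞.)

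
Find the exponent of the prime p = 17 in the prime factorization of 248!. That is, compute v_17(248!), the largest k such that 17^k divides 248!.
v_17(248!) = 14

Legendre's formula: v_p(n!) = Σ_{k ≥ 1} ⌊n / p^k⌋. For p = 17, n = 248, the terms are:
  ⌊248/17^1⌋ = ⌊248/17⌋ = 14
(the next term ⌊248/17^2⌋ = 0, terminating the sum). Summing: v_17(248!) = 14 = 14.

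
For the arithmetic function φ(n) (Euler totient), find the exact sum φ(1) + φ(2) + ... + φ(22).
Σ_{n ≤ 22} φ(n) = 150

Compute φ(n) for each 1 ≤ n ≤ 22: φ(1) = 1, φ(2) = 1, φ(3) = 2, φ(4) = 2, φ(5) = 4, φ(6) = 2, φ(7) = 6, φ(8) = 4, φ(9) = 6, φ(10) = 4, φ(11) = 10, φ(12) = 4, φ(13) = 12, φ(14) = 6, φ(15) = 8, φ(16) = 8, φ(17) = 16, φ(18) = 6, φ(19) = 18, φ(20) = 8, φ(21) = 12, φ(22) = 10. Summing all 22 values: 150. (Average order: Σ_{n ≤ x} φ(n) ~ (3/π²) x². For x = 22, (3/π²)·22² ≈ 147.12.)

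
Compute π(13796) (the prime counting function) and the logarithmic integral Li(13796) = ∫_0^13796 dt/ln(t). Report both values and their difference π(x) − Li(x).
π(13796) = 1631;  Li(13796) ≈ 1650.87;  π(x) − Li(x) ≈ -19.87.

Direct count of primes ≤ 13796 gives π(13796) = 1631. Numerical evaluation of the logarithmic integral gives Li(13796) ≈ 1650.87. The difference π(x) − Li(x) ≈ -19.87 is typically negative for small/moderate x (Li(x) overestimates), though Littlewood's theorem shows this sign changes infinitely often.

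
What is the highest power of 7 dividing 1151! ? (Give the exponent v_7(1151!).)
v_7(1151!) = 190

Legendre's formula: v_p(n!) = Σ_{k ≥ 1} ⌊n / p^k⌋. For p = 7, n = 1151, the terms are:
  ⌊1151/7^1⌋ = ⌊1151/7⌋ = 164
  ⌊1151/7^2⌋ = ⌊1151/49⌋ = 23
  ⌊1151/7^3⌋ = ⌊1151/343⌋ = 3
(the next term ⌊1151/7^4⌋ = 0, terminating the sum). Summing: v_7(1151!) = 164 + 23 + 3 = 190.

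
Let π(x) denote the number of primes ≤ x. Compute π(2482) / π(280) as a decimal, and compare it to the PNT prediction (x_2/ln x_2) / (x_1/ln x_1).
π(2482)/π(280) = 367/59 ≈ 6.2203;  PNT prediction ≈ 6.3899.

π(280) = 59 and π(2482) = 367, so π(2482)/π(280) ≈ 6.2203. The PNT-predicted ratio is (2482/ln(2482)) / (280/ln(280)) ≈ 6.3899. The two agree to within a few percent, as expected.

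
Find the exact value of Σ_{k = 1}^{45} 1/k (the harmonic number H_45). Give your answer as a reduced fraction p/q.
H_45 = 5914085889685464427/1345655451257488800

Direct summation: H_45 = 1 + 1/2 + ... + 1/45. The least common denominator is lcm(1, ..., 45) = 9419588158802421600; over this denominator the numerator is 9419588158802421600 + 4709794079401210800 + 3139862719600807200 + 2354897039700605400 + 1883917631760484320 + 1569931359800403600 + 1345655451257488800 + 1177448519850302700 + 1046620906533602400 + 941958815880242160 + 856326196254765600 + 784965679900201800 + 724583704523263200 + 672827725628744400 + 627972543920161440 + 588724259925151350 + 554093421106024800 + 523310453266801200 + 495767797831706400 + 470979407940121080 + 448551817085829600 + 428163098127382800 + 409547311252279200 + 392482839950100900 + 376783526352096864 + 362291852261631600 + 348873635511200800 + 336413862814372200 + 324813384786290400 + 313986271960080720 + 303857682542013600 + 294362129962575675 + 285442065418255200 + 277046710553012400 + 269131090251497760 + 261655226633400600 + 254583463751416800 + 247883898915853200 + 241527901507754400 + 235489703970060540 + 229746052653717600 + 224275908542914800 + 219060189739591200 + 214081549063691400 + 209324181306720480 = 41398601227798250989, so H_45 = 41398601227798250989/9419588158802421600; reducing by gcd(41398601227798250989, 9419588158802421600) = 7 gives 5914085889685464427/1345655451257488800 ≈ 4.39495. (The PNT-adjacent estimate ln(45) + γ ≈ 4.38388 matches within O(1/n).)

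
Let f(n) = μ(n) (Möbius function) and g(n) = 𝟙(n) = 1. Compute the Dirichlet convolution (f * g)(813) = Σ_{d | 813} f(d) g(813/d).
(μ * 𝟙)(813) = 0

Divisors of 813: [1, 3, 271, 813]. For each d | 813:
  d = 1: μ(1) · 𝟙(813/1) = 1 · 1 = 1
  d = 3: μ(3) · 𝟙(813/3) = -1 · 1 = -1
  d = 271: μ(271) · 𝟙(813/271) = -1 · 1 = -1
  d = 813: μ(813) · 𝟙(813/813) = 1 · 1 = 1
Summing: (μ * 𝟙)(813) = 1 + -1 + -1 + 1 = 0.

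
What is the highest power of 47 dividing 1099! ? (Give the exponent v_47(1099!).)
v_47(1099!) = 23

Legendre's formula: v_p(n!) = Σ_{k ≥ 1} ⌊n / p^k⌋. For p = 47, n = 1099, the terms are:
  ⌊1099/47^1⌋ = ⌊1099/47⌋ = 23
(the next term ⌊1099/47^2⌋ = 0, terminating the sum). Summing: v_47(1099!) = 23 = 23.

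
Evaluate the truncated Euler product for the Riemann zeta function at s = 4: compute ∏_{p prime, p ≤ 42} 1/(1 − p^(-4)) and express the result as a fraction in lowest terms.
∏ = 56920287300311688614065768651369188407/52590894536588738800643997696000000000

The primes p ≤ 42 are [2, 3, 5, 7, 11, 13, 17, 19, 23, 29, 31, 37, 41]. For each prime, (1 − 1/p^4)^(-1) = p^4 / (p^4 − 1). The product is (1 − 1/2^4)^(-1), (1 − 1/3^4)^(-1), (1 − 1/5^4)^(-1), (1 − 1/7^4)^(-1), (1 − 1/11^4)^(-1), (1 − 1/13^4)^(-1), (1 − 1/17^4)^(-1), (1 − 1/19^4)^(-1), (1 − 1/23^4)^(-1), (1 − 1/29^4)^(-1), (1 − 1/31^4)^(-1), (1 − 1/37^4)^(-1), (1 − 1/41^4)^(-1) = ∏ p^4 / (p^4 − 1) = 56920287300311688614065768651369188407/52590894536588738800643997696000000000.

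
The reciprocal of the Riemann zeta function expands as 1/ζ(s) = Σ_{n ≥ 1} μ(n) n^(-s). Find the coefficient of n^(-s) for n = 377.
μ(377) = 1

Factor n = 377 = 13 · 29. μ(n) = 0 if any exponent ≥ 2 (not squarefree); otherwise μ(n) = (−1)^{ω(n)} where ω(n) is the number of distinct prime factors. Applying: μ(377) = 1.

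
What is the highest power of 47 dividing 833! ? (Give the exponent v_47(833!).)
v_47(833!) = 17

Legendre's formula: v_p(n!) = Σ_{k ≥ 1} ⌊n / p^k⌋. For p = 47, n = 833, the terms are:
  ⌊833/47^1⌋ = ⌊833/47⌋ = 17
(the next term ⌊833/47^2⌋ = 0, terminating the sum). Summing: v_47(833!) = 17 = 17.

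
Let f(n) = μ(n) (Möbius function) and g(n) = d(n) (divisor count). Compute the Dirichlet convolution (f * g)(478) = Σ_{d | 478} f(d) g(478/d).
(μ * d)(478) = 1

Divisors of 478: [1, 2, 239, 478]. For each d | 478:
  d = 1: μ(1) · d(478/1) = 1 · 4 = 4
  d = 2: μ(2) · d(478/2) = -1 · 2 = -2
  d = 239: μ(239) · d(478/239) = -1 · 2 = -2
  d = 478: μ(478) · d(478/478) = 1 · 1 = 1
Summing: (μ * d)(478) = 4 + -2 + -2 + 1 = 1.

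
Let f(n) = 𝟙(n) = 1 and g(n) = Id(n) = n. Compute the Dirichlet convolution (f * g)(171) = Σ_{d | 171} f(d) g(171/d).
(𝟙 * Id)(171) = 260

Divisors of 171: [1, 3, 9, 19, 57, 171]. For each d | 171:
  d = 1: 𝟙(1) · Id(171/1) = 1 · 171 = 171
  d = 3: 𝟙(3) · Id(171/3) = 1 · 57 = 57
  d = 9: 𝟙(9) · Id(171/9) = 1 · 19 = 19
  d = 19: 𝟙(19) · Id(171/19) = 1 · 9 = 9
  d = 57: 𝟙(57) · Id(171/57) = 1 · 3 = 3
  d = 171: 𝟙(171) · Id(171/171) = 1 · 1 = 1
Summing: (𝟙 * Id)(171) = 171 + 57 + 19 + 9 + 3 + 1 = 260.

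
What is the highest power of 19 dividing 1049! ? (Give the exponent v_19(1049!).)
v_19(1049!) = 57

Legendre's formula: v_p(n!) = Σ_{k ≥ 1} ⌊n / p^k⌋. For p = 19, n = 1049, the terms are:
  ⌊1049/19^1⌋ = ⌊1049/19⌋ = 55
  ⌊1049/19^2⌋ = ⌊1049/361⌋ = 2
(the next term ⌊1049/19^3⌋ = 0, terminating the sum). Summing: v_19(1049!) = 55 + 2 = 57.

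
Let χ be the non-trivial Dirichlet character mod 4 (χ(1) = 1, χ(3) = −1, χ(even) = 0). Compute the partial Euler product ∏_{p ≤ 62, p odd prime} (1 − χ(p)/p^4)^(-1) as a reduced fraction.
∏ = 81934214988902113115031508050672702841756592198516788686922065253543/82850154482442028729801746725895742819441886414557775886809038848000

The odd primes p ≤ 62 are [3, 5, 7, 11, 13, 17, 19, 23, 29, 31, 37, 41, 43, 47, 53, 59, 61]. For each, χ(p) = 1 if p ≡ 1 mod 4, χ(p) = −1 if p ≡ 3 mod 4. Taking (1 − χ(p)/p^4)^(-1) = p^4/(p^4 − χ(p)): (1 − (-1)/3^4)^(-1) · (1 − (1)/5^4)^(-1) · (1 − (-1)/7^4)^(-1) · (1 − (-1)/11^4)^(-1) · (1 − (1)/13^4)^(-1) · (1 − (1)/17^4)^(-1) · (1 − (-1)/19^4)^(-1) · (1 − (-1)/23^4)^(-1) · (1 − (1)/29^4)^(-1) · (1 − (-1)/31^4)^(-1) · (1 − (1)/37^4)^(-1) · (1 − (1)/41^4)^(-1) · (1 − (-1)/43^4)^(-1) · (1 − (-1)/47^4)^(-1) · (1 − (1)/53^4)^(-1) · (1 − (-1)/59^4)^(-1) · (1 − (1)/61^4)^(-1) = 81934214988902113115031508050672702841756592198516788686922065253543/82850154482442028729801746725895742819441886414557775886809038848000.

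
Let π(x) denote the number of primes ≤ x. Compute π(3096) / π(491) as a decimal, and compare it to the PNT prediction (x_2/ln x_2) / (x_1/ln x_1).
π(3096)/π(491) = 442/94 ≈ 4.7021;  PNT prediction ≈ 4.8610.

π(491) = 94 and π(3096) = 442, so π(3096)/π(491) ≈ 4.7021. The PNT-predicted ratio is (3096/ln(3096)) / (491/ln(491)) ≈ 4.8610. The two agree to within a few percent, as expected.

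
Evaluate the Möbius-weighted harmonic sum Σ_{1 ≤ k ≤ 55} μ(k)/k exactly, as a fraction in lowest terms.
Σ μ(k)/k = -17255220085293371/10863052825730014910

Values of μ(k) for 1 ≤ k ≤ 55: μ(1) = 1, μ(2) = -1, μ(3) = -1, μ(5) = -1, μ(6) = 1, μ(7) = -1, μ(10) = 1, μ(11) = -1, μ(13) = -1, μ(14) = 1, μ(15) = 1, μ(17) = -1, μ(19) = -1, μ(21) = 1, μ(22) = 1, μ(23) = -1, μ(26) = 1, μ(29) = -1, μ(30) = -1, μ(31) = -1, μ(33) = 1, μ(34) = 1, μ(35) = 1, μ(37) = -1, μ(38) = 1, μ(39) = 1, μ(41) = -1, μ(42) = -1, μ(43) = -1, μ(46) = 1, μ(47) = -1, μ(51) = 1, μ(53) = -1, μ(55) = 1, with μ = 0 on non-squarefree integers. Summing μ(k)/k for k where μ(k) ≠ 0 gives -17255220085293371/10863052825730014910 ≈ -0.0016. (PNT ⟺ this sum → 0 as n → ∞.)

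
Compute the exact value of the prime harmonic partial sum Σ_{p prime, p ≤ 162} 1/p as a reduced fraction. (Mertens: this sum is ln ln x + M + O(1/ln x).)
Σ 1/p = 67195167335560670940823020383181530154843058347995389615845419/35375166993717494840635767087951744212057570647889977422429870

π(162) = 37, so the primes ≤ 162 are [2, 3, 5, 7, 11, 13, 17, 19, 23, 29, 31, 37, 41, 43, 47, 53, 59, 61, 67, 71, 73, 79, 83, 89, 97, 101, 103, 107, 109, 113, 127, 131, 137, 139, 149, 151, 157]. Summing 1/p over these primes: 67195167335560670940823020383181530154843058347995389615845419/35375166993717494840635767087951744212057570647889977422429870 ≈ 1.8995. Mertens estimate ln ln(162) + 0.2615 ≈ 1.8883.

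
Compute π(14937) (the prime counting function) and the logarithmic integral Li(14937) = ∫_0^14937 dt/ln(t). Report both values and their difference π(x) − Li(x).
π(14937) = 1748;  Li(14937) ≈ 1770.07;  π(x) − Li(x) ≈ -22.07.

Direct count of primes ≤ 14937 gives π(14937) = 1748. Numerical evaluation of the logarithmic integral gives Li(14937) ≈ 1770.07. The difference π(x) − Li(x) ≈ -22.07 is typically negative for small/moderate x (Li(x) overestimates), though Littlewood's theorem shows this sign changes infinitely often.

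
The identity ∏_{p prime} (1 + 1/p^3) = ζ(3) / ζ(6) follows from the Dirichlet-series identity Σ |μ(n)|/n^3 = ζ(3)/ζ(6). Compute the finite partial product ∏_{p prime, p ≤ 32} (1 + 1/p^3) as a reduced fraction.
∏ = 123276368443014873612288/104343309932640260237195

The primes p ≤ 32 are [2, 3, 5, 7, 11, 13, 17, 19, 23, 29, 31]. For each, (1 + 1/p^3) = (p^3 + 1)/p^3. Multiplying these fractions over p ∈ [2, 3, 5, 7, 11, 13, 17, 19, 23, 29, 31] gives 123276368443014873612288/104343309932640260237195. (In the limit P → ∞ this tends to ζ(3)/ζ(6).)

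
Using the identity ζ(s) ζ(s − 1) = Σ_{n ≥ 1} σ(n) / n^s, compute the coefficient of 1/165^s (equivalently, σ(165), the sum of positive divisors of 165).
σ(165) = 288

In the product (Σ m^0/m^s)(Σ k / k^s) = Σ (Σ_{d | n} d) / n^s, the coefficient of 1/n^s is σ(n) = Σ_{d | n} d. For n = 165, divisors are [1, 3, 5, 11, 15, 33, 55, 165]; summing: σ(165) = 288.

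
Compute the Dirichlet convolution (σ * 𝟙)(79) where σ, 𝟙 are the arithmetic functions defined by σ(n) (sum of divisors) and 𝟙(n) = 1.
(σ * 𝟙)(79) = 81

Divisors of 79: [1, 79]. For each d | 79:
  d = 1: σ(1) · 𝟙(79/1) = 1 · 1 = 1
  d = 79: σ(79) · 𝟙(79/79) = 80 · 1 = 80
Summing: (σ * 𝟙)(79) = 1 + 80 = 81.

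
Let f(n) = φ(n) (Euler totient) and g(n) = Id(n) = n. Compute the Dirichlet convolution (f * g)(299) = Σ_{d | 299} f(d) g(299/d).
(φ * Id)(299) = 1125

Divisors of 299: [1, 13, 23, 299]. For each d | 299:
  d = 1: φ(1) · Id(299/1) = 1 · 299 = 299
  d = 13: φ(13) · Id(299/13) = 12 · 23 = 276
  d = 23: φ(23) · Id(299/23) = 22 · 13 = 286
  d = 299: φ(299) · Id(299/299) = 264 · 1 = 264
Summing: (φ * Id)(299) = 299 + 276 + 286 + 264 = 1125.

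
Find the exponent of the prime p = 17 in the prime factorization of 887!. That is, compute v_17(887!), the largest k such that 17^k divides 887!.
v_17(887!) = 55

Legendre's formula: v_p(n!) = Σ_{k ≥ 1} ⌊n / p^k⌋. For p = 17, n = 887, the terms are:
  ⌊887/17^1⌋ = ⌊887/17⌋ = 52
  ⌊887/17^2⌋ = ⌊887/289⌋ = 3
(the next term ⌊887/17^3⌋ = 0, terminating the sum). Summing: v_17(887!) = 52 + 3 = 55.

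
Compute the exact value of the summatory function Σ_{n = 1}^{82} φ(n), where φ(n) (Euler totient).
Σ_{n ≤ 82} φ(n) = 2060

Compute φ(n) for each 1 ≤ n ≤ 82: φ(1) = 1, φ(2) = 1, φ(3) = 2, φ(4) = 2, φ(5) = 4, φ(6) = 2, φ(7) = 6, φ(8) = 4, φ(9) = 6, φ(10) = 4, φ(11) = 10, φ(12) = 4, φ(13) = 12, φ(14) = 6, φ(15) = 8, φ(16) = 8, φ(17) = 16, φ(18) = 6, φ(19) = 18, φ(20) = 8, φ(21) = 12, φ(22) = 10, φ(23) = 22, φ(24) = 8, φ(25) = 20, φ(26) = 12, φ(27) = 18, φ(28) = 12, φ(29) = 28, φ(30) = 8, φ(31) = 30, φ(32) = 16, φ(33) = 20, φ(34) = 16, φ(35) = 24, φ(36) = 12, φ(37) = 36, φ(38) = 18, φ(39) = 24, φ(40) = 16, φ(41) = 40, φ(42) = 12, φ(43) = 42, φ(44) = 20, φ(45) = 24, φ(46) = 22, φ(47) = 46, φ(48) = 16, φ(49) = 42, φ(50) = 20, φ(51) = 32, φ(52) = 24, φ(53) = 52, φ(54) = 18, φ(55) = 40, φ(56) = 24, φ(57) = 36, φ(58) = 28, φ(59) = 58, φ(60) = 16, φ(61) = 60, φ(62) = 30, φ(63) = 36, φ(64) = 32, φ(65) = 48, φ(66) = 20, φ(67) = 66, φ(68) = 32, φ(69) = 44, φ(70) = 24, φ(71) = 70, φ(72) = 24, φ(73) = 72, φ(74) = 36, φ(75) = 40, φ(76) = 36, φ(77) = 60, φ(78) = 24, φ(79) = 78, φ(80) = 32, φ(81) = 54, φ(82) = 40. Summing all 82 values: 2060. (Average order: Σ_{n ≤ x} φ(n) ~ (3/π²) x². For x = 82, (3/π²)·82² ≈ 2043.85.)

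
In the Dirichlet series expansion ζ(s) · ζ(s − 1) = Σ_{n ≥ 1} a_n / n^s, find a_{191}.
σ(191) = 192

In the product (Σ m^0/m^s)(Σ k / k^s) = Σ (Σ_{d | n} d) / n^s, the coefficient of 1/n^s is σ(n) = Σ_{d | n} d. For n = 191, divisors are [1, 191]; summing: σ(191) = 192.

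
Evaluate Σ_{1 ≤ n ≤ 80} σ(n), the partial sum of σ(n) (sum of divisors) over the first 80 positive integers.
Σ_{n ≤ 80} σ(n) = 5314

Compute σ(n) for each 1 ≤ n ≤ 80: σ(1) = 1, σ(2) = 3, σ(3) = 4, σ(4) = 7, σ(5) = 6, σ(6) = 12, σ(7) = 8, σ(8) = 15, σ(9) = 13, σ(10) = 18, σ(11) = 12, σ(12) = 28, σ(13) = 14, σ(14) = 24, σ(15) = 24, σ(16) = 31, σ(17) = 18, σ(18) = 39, σ(19) = 20, σ(20) = 42, σ(21) = 32, σ(22) = 36, σ(23) = 24, σ(24) = 60, σ(25) = 31, σ(26) = 42, σ(27) = 40, σ(28) = 56, σ(29) = 30, σ(30) = 72, σ(31) = 32, σ(32) = 63, σ(33) = 48, σ(34) = 54, σ(35) = 48, σ(36) = 91, σ(37) = 38, σ(38) = 60, σ(39) = 56, σ(40) = 90, σ(41) = 42, σ(42) = 96, σ(43) = 44, σ(44) = 84, σ(45) = 78, σ(46) = 72, σ(47) = 48, σ(48) = 124, σ(49) = 57, σ(50) = 93, σ(51) = 72, σ(52) = 98, σ(53) = 54, σ(54) = 120, σ(55) = 72, σ(56) = 120, σ(57) = 80, σ(58) = 90, σ(59) = 60, σ(60) = 168, σ(61) = 62, σ(62) = 96, σ(63) = 104, σ(64) = 127, σ(65) = 84, σ(66) = 144, σ(67) = 68, σ(68) = 126, σ(69) = 96, σ(70) = 144, σ(71) = 72, σ(72) = 195, σ(73) = 74, σ(74) = 114, σ(75) = 124, σ(76) = 140, σ(77) = 96, σ(78) = 168, σ(79) = 80, σ(80) = 186. Summing all 80 values: 5314. (Average order: Σ_{n ≤ x} σ(n) ~ (π²/12) x². For x = 80, (π²/12)·80² ≈ 5263.79.)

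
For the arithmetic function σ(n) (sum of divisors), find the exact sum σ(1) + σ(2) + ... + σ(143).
Σ_{n ≤ 143} σ(n) = 16783

Compute σ(n) for each 1 ≤ n ≤ 143: σ(1) = 1, σ(2) = 3, σ(3) = 4, σ(4) = 7, σ(5) = 6, σ(6) = 12, σ(7) = 8, σ(8) = 15, σ(9) = 13, σ(10) = 18, σ(11) = 12, σ(12) = 28, σ(13) = 14, σ(14) = 24, σ(15) = 24, σ(16) = 31, σ(17) = 18, σ(18) = 39, σ(19) = 20, σ(20) = 42, σ(21) = 32, σ(22) = 36, σ(23) = 24, σ(24) = 60, σ(25) = 31, σ(26) = 42, σ(27) = 40, σ(28) = 56, σ(29) = 30, σ(30) = 72, σ(31) = 32, σ(32) = 63, σ(33) = 48, σ(34) = 54, σ(35) = 48, σ(36) = 91, σ(37) = 38, σ(38) = 60, σ(39) = 56, σ(40) = 90, σ(41) = 42, σ(42) = 96, σ(43) = 44, σ(44) = 84, σ(45) = 78, σ(46) = 72, σ(47) = 48, σ(48) = 124, σ(49) = 57, σ(50) = 93, σ(51) = 72, σ(52) = 98, σ(53) = 54, σ(54) = 120, σ(55) = 72, σ(56) = 120, σ(57) = 80, σ(58) = 90, σ(59) = 60, σ(60) = 168, σ(61) = 62, σ(62) = 96, σ(63) = 104, σ(64) = 127, σ(65) = 84, σ(66) = 144, σ(67) = 68, σ(68) = 126, σ(69) = 96, σ(70) = 144, σ(71) = 72, σ(72) = 195, σ(73) = 74, σ(74) = 114, σ(75) = 124, σ(76) = 140, σ(77) = 96, σ(78) = 168, σ(79) = 80, σ(80) = 186, σ(81) = 121, σ(82) = 126, σ(83) = 84, σ(84) = 224, σ(85) = 108, σ(86) = 132, σ(87) = 120, σ(88) = 180, σ(89) = 90, σ(90) = 234, σ(91) = 112, σ(92) = 168, σ(93) = 128, σ(94) = 144, σ(95) = 120, σ(96) = 252, σ(97) = 98, σ(98) = 171, σ(99) = 156, σ(100) = 217, σ(101) = 102, σ(102) = 216, σ(103) = 104, σ(104) = 210, σ(105) = 192, σ(106) = 162, σ(107) = 108, σ(108) = 280, σ(109) = 110, σ(110) = 216, σ(111) = 152, σ(112) = 248, σ(113) = 114, σ(114) = 240, σ(115) = 144, σ(116) = 210, σ(117) = 182, σ(118) = 180, σ(119) = 144, σ(120) = 360, σ(121) = 133, σ(122) = 186, σ(123) = 168, σ(124) = 224, σ(125) = 156, σ(126) = 312, σ(127) = 128, σ(128) = 255, σ(129) = 176, σ(130) = 252, σ(131) = 132, σ(132) = 336, σ(133) = 160, σ(134) = 204, σ(135) = 240, σ(136) = 270, σ(137) = 138, σ(138) = 288, σ(139) = 140, σ(140) = 336, σ(141) = 192, σ(142) = 216, σ(143) = 168. Summing all 143 values: 16783. (Average order: Σ_{n ≤ x} σ(n) ~ (π²/12) x². For x = 143, (π²/12)·143² ≈ 16818.63.)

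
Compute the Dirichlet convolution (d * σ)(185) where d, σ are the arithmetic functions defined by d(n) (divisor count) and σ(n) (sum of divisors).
(d * σ)(185) = 320

Divisors of 185: [1, 5, 37, 185]. For each d | 185:
  d = 1: d(1) · σ(185/1) = 1 · 228 = 228
  d = 5: d(5) · σ(185/5) = 2 · 38 = 76
  d = 37: d(37) · σ(185/37) = 2 · 6 = 12
  d = 185: d(185) · σ(185/185) = 4 · 1 = 4
Summing: (d * σ)(185) = 228 + 76 + 12 + 4 = 320.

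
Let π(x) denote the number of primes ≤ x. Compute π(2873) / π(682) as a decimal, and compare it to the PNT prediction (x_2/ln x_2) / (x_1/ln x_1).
π(2873)/π(682) = 416/123 ≈ 3.3821;  PNT prediction ≈ 3.4518.

π(682) = 123 and π(2873) = 416, so π(2873)/π(682) ≈ 3.3821. The PNT-predicted ratio is (2873/ln(2873)) / (682/ln(682)) ≈ 3.4518. The two agree to within a few percent, as expected.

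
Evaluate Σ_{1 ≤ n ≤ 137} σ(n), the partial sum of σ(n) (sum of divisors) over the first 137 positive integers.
Σ_{n ≤ 137} σ(n) = 15443

Compute σ(n) for each 1 ≤ n ≤ 137: σ(1) = 1, σ(2) = 3, σ(3) = 4, σ(4) = 7, σ(5) = 6, σ(6) = 12, σ(7) = 8, σ(8) = 15, σ(9) = 13, σ(10) = 18, σ(11) = 12, σ(12) = 28, σ(13) = 14, σ(14) = 24, σ(15) = 24, σ(16) = 31, σ(17) = 18, σ(18) = 39, σ(19) = 20, σ(20) = 42, σ(21) = 32, σ(22) = 36, σ(23) = 24, σ(24) = 60, σ(25) = 31, σ(26) = 42, σ(27) = 40, σ(28) = 56, σ(29) = 30, σ(30) = 72, σ(31) = 32, σ(32) = 63, σ(33) = 48, σ(34) = 54, σ(35) = 48, σ(36) = 91, σ(37) = 38, σ(38) = 60, σ(39) = 56, σ(40) = 90, σ(41) = 42, σ(42) = 96, σ(43) = 44, σ(44) = 84, σ(45) = 78, σ(46) = 72, σ(47) = 48, σ(48) = 124, σ(49) = 57, σ(50) = 93, σ(51) = 72, σ(52) = 98, σ(53) = 54, σ(54) = 120, σ(55) = 72, σ(56) = 120, σ(57) = 80, σ(58) = 90, σ(59) = 60, σ(60) = 168, σ(61) = 62, σ(62) = 96, σ(63) = 104, σ(64) = 127, σ(65) = 84, σ(66) = 144, σ(67) = 68, σ(68) = 126, σ(69) = 96, σ(70) = 144, σ(71) = 72, σ(72) = 195, σ(73) = 74, σ(74) = 114, σ(75) = 124, σ(76) = 140, σ(77) = 96, σ(78) = 168, σ(79) = 80, σ(80) = 186, σ(81) = 121, σ(82) = 126, σ(83) = 84, σ(84) = 224, σ(85) = 108, σ(86) = 132, σ(87) = 120, σ(88) = 180, σ(89) = 90, σ(90) = 234, σ(91) = 112, σ(92) = 168, σ(93) = 128, σ(94) = 144, σ(95) = 120, σ(96) = 252, σ(97) = 98, σ(98) = 171, σ(99) = 156, σ(100) = 217, σ(101) = 102, σ(102) = 216, σ(103) = 104, σ(104) = 210, σ(105) = 192, σ(106) = 162, σ(107) = 108, σ(108) = 280, σ(109) = 110, σ(110) = 216, σ(111) = 152, σ(112) = 248, σ(113) = 114, σ(114) = 240, σ(115) = 144, σ(116) = 210, σ(117) = 182, σ(118) = 180, σ(119) = 144, σ(120) = 360, σ(121) = 133, σ(122) = 186, σ(123) = 168, σ(124) = 224, σ(125) = 156, σ(126) = 312, σ(127) = 128, σ(128) = 255, σ(129) = 176, σ(130) = 252, σ(131) = 132, σ(132) = 336, σ(133) = 160, σ(134) = 204, σ(135) = 240, σ(136) = 270, σ(137) = 138. Summing all 137 values: 15443. (Average order: Σ_{n ≤ x} σ(n) ~ (π²/12) x². For x = 137, (π²/12)·137² ≈ 15436.88.)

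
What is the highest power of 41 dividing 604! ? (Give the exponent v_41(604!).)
v_41(604!) = 14

Legendre's formula: v_p(n!) = Σ_{k ≥ 1} ⌊n / p^k⌋. For p = 41, n = 604, the terms are:
  ⌊604/41^1⌋ = ⌊604/41⌋ = 14
(the next term ⌊604/41^2⌋ = 0, terminating the sum). Summing: v_41(604!) = 14 = 14.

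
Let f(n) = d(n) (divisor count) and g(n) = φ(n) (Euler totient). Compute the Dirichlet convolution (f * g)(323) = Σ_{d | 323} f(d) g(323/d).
(d * φ)(323) = 360

Divisors of 323: [1, 17, 19, 323]. For each d | 323:
  d = 1: d(1) · φ(323/1) = 1 · 288 = 288
  d = 17: d(17) · φ(323/17) = 2 · 18 = 36
  d = 19: d(19) · φ(323/19) = 2 · 16 = 32
  d = 323: d(323) · φ(323/323) = 4 · 1 = 4
Summing: (d * φ)(323) = 288 + 36 + 32 + 4 = 360.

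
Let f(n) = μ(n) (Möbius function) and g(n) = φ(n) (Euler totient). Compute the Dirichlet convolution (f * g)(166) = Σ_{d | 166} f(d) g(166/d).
(μ * φ)(166) = 0

Divisors of 166: [1, 2, 83, 166]. For each d | 166:
  d = 1: μ(1) · φ(166/1) = 1 · 82 = 82
  d = 2: μ(2) · φ(166/2) = -1 · 82 = -82
  d = 83: μ(83) · φ(166/83) = -1 · 1 = -1
  d = 166: μ(166) · φ(166/166) = 1 · 1 = 1
Summing: (μ * φ)(166) = 82 + -82 + -1 + 1 = 0.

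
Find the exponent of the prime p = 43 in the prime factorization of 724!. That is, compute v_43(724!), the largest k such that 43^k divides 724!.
v_43(724!) = 16

Legendre's formula: v_p(n!) = Σ_{k ≥ 1} ⌊n / p^k⌋. For p = 43, n = 724, the terms are:
  ⌊724/43^1⌋ = ⌊724/43⌋ = 16
(the next term ⌊724/43^2⌋ = 0, terminating the sum). Summing: v_43(724!) = 16 = 16.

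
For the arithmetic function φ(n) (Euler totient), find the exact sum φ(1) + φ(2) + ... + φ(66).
Σ_{n ≤ 66} φ(n) = 1328

Compute φ(n) for each 1 ≤ n ≤ 66: φ(1) = 1, φ(2) = 1, φ(3) = 2, φ(4) = 2, φ(5) = 4, φ(6) = 2, φ(7) = 6, φ(8) = 4, φ(9) = 6, φ(10) = 4, φ(11) = 10, φ(12) = 4, φ(13) = 12, φ(14) = 6, φ(15) = 8, φ(16) = 8, φ(17) = 16, φ(18) = 6, φ(19) = 18, φ(20) = 8, φ(21) = 12, φ(22) = 10, φ(23) = 22, φ(24) = 8, φ(25) = 20, φ(26) = 12, φ(27) = 18, φ(28) = 12, φ(29) = 28, φ(30) = 8, φ(31) = 30, φ(32) = 16, φ(33) = 20, φ(34) = 16, φ(35) = 24, φ(36) = 12, φ(37) = 36, φ(38) = 18, φ(39) = 24, φ(40) = 16, φ(41) = 40, φ(42) = 12, φ(43) = 42, φ(44) = 20, φ(45) = 24, φ(46) = 22, φ(47) = 46, φ(48) = 16, φ(49) = 42, φ(50) = 20, φ(51) = 32, φ(52) = 24, φ(53) = 52, φ(54) = 18, φ(55) = 40, φ(56) = 24, φ(57) = 36, φ(58) = 28, φ(59) = 58, φ(60) = 16, φ(61) = 60, φ(62) = 30, φ(63) = 36, φ(64) = 32, φ(65) = 48, φ(66) = 20. Summing all 66 values: 1328. (Average order: Σ_{n ≤ x} φ(n) ~ (3/π²) x². For x = 66, (3/π²)·66² ≈ 1324.07.)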